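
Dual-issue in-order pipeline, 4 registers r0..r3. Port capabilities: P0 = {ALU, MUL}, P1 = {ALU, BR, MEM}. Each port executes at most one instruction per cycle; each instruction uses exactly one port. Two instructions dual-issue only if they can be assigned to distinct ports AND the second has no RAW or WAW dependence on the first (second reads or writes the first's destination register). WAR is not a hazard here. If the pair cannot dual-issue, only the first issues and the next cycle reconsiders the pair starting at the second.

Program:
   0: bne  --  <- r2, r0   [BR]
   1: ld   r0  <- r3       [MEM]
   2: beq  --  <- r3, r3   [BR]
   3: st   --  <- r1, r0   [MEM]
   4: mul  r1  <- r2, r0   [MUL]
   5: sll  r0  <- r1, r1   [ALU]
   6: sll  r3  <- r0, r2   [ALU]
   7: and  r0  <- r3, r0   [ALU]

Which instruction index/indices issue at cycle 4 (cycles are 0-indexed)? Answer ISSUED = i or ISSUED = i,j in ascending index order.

ISSUED = 5

[0] i0  bne.BR  -- no-port BR/MEM
[1] i1  ld.MEM  -- no-port MEM/BR
[2] i2  beq.BR  -- no-port BR/MEM
[3] i3+i4  st.MEM+mul.MUL  -- pair
[4] i5  sll.ALU  -- RAW r0
[5] i6  sll.ALU  -- RAW r3
[6] i7  and.ALU  -- tail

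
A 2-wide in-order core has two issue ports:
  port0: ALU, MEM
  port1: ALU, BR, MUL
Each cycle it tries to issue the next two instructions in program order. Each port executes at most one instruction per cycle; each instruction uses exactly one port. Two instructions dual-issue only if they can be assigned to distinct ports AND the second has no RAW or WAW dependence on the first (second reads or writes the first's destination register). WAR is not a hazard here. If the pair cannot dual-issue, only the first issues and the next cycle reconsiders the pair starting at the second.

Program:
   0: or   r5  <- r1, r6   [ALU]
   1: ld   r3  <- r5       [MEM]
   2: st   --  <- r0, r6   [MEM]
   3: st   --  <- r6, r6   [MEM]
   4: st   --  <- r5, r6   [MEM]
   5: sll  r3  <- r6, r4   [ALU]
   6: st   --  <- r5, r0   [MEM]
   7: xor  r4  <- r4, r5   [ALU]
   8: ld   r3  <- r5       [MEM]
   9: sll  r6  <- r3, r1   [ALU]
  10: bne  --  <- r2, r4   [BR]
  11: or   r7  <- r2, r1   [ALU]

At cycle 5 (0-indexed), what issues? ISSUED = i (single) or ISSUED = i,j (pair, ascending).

#0 head=0: or.ALU i0 RAW r5
#1 head=1: ld.MEM i1 no-port MEM/MEM
#2 head=2: st.MEM i2 no-port MEM/MEM
#3 head=3: st.MEM i3 no-port MEM/MEM
#4 head=4: st.MEM;sll.ALU i4/i5 pair
#5 head=6: st.MEM;xor.ALU i6/i7 pair
#6 head=8: ld.MEM i8 RAW r3
#7 head=9: sll.ALU;bne.BR i9/i10 pair
#8 head=11: or.ALU i11 tail

ISSUED = 6,7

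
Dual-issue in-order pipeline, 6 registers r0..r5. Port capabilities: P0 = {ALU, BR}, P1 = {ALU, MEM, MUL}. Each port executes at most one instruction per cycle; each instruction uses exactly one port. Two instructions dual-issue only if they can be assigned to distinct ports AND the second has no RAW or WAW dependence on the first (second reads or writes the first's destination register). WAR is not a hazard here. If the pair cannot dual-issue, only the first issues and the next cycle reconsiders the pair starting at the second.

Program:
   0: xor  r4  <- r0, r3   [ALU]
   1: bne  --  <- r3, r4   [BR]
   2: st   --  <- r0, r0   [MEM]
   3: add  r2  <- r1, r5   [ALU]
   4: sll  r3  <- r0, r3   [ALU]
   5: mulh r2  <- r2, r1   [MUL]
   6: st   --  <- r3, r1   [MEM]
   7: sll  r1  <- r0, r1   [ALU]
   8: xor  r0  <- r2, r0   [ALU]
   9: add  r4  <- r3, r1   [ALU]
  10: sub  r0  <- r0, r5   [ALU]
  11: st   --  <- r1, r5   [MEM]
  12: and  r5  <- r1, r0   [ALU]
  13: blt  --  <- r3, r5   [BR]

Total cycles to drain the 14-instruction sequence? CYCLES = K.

  cy0 -> i0 (xor.ALU) RAW r4
  cy1 -> i1/i2 (bne.BR;st.MEM) 2-wide
  cy2 -> i3/i4 (add.ALU;sll.ALU) 2-wide
  cy3 -> i5 (mulh.MUL) no-port MUL/MEM
  cy4 -> i6/i7 (st.MEM;sll.ALU) 2-wide
  cy5 -> i8/i9 (xor.ALU;add.ALU) 2-wide
  cy6 -> i10/i11 (sub.ALU;st.MEM) 2-wide
  cy7 -> i12 (and.ALU) RAW r5
  cy8 -> i13 (blt.BR) tail

CYCLES = 9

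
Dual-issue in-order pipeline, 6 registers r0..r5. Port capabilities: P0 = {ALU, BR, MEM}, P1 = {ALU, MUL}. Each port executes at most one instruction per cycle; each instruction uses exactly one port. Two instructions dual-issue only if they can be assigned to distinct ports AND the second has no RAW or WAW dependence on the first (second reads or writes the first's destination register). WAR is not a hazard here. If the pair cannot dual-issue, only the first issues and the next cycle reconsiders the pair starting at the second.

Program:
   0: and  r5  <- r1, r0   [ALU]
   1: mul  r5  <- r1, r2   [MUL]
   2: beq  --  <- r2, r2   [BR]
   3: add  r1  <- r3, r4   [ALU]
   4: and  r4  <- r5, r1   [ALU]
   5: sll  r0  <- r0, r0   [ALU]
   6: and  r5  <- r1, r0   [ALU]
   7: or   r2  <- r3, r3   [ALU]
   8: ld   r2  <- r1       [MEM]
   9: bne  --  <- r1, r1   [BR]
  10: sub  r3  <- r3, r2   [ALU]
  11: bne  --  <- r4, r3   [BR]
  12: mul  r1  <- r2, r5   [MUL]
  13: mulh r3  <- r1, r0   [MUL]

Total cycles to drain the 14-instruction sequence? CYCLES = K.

#0 head=0: and.ALU i0 WAW r5
#1 head=1: mul.MUL/beq.BR i1&i2 pair
#2 head=3: add.ALU i3 RAW r1
#3 head=4: and.ALU/sll.ALU i4&i5 pair
#4 head=6: and.ALU/or.ALU i6&i7 pair
#5 head=8: ld.MEM i8 no-port MEM/BR
#6 head=9: bne.BR/sub.ALU i9&i10 pair
#7 head=11: bne.BR/mul.MUL i11&i12 pair
#8 head=13: mulh.MUL i13 tail

CYCLES = 9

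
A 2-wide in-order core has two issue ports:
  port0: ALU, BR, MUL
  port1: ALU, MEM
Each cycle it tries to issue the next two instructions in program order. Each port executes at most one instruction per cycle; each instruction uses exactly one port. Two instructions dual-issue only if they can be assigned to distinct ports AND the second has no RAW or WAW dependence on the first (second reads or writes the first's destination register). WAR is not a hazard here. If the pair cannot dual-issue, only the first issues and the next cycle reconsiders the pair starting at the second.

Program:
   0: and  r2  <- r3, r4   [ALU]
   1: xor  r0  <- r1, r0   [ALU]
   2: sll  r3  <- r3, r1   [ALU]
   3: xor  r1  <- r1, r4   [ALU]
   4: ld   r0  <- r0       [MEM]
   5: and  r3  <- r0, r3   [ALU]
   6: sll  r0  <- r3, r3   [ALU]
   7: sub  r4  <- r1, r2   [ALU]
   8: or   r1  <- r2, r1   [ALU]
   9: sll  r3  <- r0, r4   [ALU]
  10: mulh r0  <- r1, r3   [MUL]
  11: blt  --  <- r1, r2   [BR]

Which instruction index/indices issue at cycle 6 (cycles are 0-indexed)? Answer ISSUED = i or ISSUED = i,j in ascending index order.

ISSUED = 10

t=0 i0&i1:and.ALU/xor.ALU ; pair
t=1 i2&i3:sll.ALU/xor.ALU ; pair
t=2 i4:ld.MEM ; RAW r0
t=3 i5:and.ALU ; RAW r3
t=4 i6&i7:sll.ALU/sub.ALU ; pair
t=5 i8&i9:or.ALU/sll.ALU ; pair
t=6 i10:mulh.MUL ; no-port MUL/BR
t=7 i11:blt.BR ; tail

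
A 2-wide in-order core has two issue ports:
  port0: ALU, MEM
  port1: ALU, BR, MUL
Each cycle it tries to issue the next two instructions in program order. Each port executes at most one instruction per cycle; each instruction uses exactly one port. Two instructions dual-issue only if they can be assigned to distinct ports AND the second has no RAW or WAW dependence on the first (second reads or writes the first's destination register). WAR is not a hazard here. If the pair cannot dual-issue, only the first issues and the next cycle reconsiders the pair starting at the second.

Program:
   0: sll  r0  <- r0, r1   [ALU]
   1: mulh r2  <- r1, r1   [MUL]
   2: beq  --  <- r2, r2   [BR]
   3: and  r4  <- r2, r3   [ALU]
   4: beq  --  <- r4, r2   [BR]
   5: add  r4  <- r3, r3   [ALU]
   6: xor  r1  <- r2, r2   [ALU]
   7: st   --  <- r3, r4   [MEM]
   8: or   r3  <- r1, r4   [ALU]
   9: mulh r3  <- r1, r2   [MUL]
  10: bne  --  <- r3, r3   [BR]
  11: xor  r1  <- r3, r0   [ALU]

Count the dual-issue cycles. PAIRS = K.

PAIRS = 5

[0] i0+i1  sll.ALU;mulh.MUL  -- pair
[1] i2+i3  beq.BR;and.ALU  -- pair
[2] i4+i5  beq.BR;add.ALU  -- pair
[3] i6+i7  xor.ALU;st.MEM  -- pair
[4] i8  or.ALU  -- WAW r3
[5] i9  mulh.MUL  -- no-port MUL/BR
[6] i10+i11  bne.BR;xor.ALU  -- pair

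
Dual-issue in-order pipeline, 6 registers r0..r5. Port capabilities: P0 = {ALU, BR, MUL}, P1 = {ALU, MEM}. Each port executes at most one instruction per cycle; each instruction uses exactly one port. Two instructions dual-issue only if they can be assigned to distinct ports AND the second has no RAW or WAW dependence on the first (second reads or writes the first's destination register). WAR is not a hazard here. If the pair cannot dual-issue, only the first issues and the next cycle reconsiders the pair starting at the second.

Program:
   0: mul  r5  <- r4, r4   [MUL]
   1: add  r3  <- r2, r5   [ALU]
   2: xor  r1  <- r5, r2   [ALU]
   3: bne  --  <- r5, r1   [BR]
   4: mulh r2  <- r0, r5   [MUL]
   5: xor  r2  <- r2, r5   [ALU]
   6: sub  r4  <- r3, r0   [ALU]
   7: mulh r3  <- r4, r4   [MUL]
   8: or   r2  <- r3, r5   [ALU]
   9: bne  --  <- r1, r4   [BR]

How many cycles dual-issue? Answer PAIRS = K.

PAIRS = 3

[0] i0  mul.MUL  -- RAW r5
[1] i1,i2  add.ALU xor.ALU  -- pair
[2] i3  bne.BR  -- no-port BR/MUL
[3] i4  mulh.MUL  -- RAW+WAW r2
[4] i5,i6  xor.ALU sub.ALU  -- pair
[5] i7  mulh.MUL  -- RAW r3
[6] i8,i9  or.ALU bne.BR  -- pair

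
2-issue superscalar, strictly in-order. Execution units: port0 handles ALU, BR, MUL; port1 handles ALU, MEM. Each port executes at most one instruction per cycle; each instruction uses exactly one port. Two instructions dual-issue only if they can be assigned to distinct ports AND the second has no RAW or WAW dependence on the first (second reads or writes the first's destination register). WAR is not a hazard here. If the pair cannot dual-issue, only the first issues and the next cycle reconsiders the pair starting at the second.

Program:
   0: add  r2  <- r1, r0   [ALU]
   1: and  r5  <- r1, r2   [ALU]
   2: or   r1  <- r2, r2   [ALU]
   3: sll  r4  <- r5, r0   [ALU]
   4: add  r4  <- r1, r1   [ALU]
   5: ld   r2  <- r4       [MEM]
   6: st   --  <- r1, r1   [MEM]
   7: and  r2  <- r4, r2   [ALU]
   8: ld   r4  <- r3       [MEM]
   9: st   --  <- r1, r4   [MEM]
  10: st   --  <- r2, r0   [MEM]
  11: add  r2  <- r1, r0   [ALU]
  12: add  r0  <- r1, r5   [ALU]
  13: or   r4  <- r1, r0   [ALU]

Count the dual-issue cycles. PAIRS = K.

PAIRS = 3

c0: i0 add.ALU  RAW r2
c1: i1&i2 and.ALU;or.ALU  2-wide
c2: i3 sll.ALU  WAW r4
c3: i4 add.ALU  RAW r4
c4: i5 ld.MEM  no-port MEM/MEM
c5: i6&i7 st.MEM;and.ALU  2-wide
c6: i8 ld.MEM  no-port MEM/MEM
c7: i9 st.MEM  no-port MEM/MEM
c8: i10&i11 st.MEM;add.ALU  2-wide
c9: i12 add.ALU  RAW r0
c10: i13 or.ALU  tail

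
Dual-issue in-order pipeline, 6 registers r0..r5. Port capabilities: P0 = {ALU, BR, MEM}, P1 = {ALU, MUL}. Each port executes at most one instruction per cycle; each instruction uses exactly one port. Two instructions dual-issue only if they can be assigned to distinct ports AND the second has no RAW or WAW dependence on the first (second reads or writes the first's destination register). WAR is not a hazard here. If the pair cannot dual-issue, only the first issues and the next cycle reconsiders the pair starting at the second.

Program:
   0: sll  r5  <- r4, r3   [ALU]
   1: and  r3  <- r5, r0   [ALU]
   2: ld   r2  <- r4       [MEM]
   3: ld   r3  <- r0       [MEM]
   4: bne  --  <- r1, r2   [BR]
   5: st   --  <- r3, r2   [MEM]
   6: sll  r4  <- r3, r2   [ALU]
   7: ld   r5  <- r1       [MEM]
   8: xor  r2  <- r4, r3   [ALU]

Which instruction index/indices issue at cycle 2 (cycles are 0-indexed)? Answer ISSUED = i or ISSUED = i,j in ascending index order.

ISSUED = 3

[0] i0  sll.ALU  -- RAW r5
[1] i1+i2  and.ALU/ld.MEM  -- pair
[2] i3  ld.MEM  -- no-port MEM/BR
[3] i4  bne.BR  -- no-port BR/MEM
[4] i5+i6  st.MEM/sll.ALU  -- pair
[5] i7+i8  ld.MEM/xor.ALU  -- pair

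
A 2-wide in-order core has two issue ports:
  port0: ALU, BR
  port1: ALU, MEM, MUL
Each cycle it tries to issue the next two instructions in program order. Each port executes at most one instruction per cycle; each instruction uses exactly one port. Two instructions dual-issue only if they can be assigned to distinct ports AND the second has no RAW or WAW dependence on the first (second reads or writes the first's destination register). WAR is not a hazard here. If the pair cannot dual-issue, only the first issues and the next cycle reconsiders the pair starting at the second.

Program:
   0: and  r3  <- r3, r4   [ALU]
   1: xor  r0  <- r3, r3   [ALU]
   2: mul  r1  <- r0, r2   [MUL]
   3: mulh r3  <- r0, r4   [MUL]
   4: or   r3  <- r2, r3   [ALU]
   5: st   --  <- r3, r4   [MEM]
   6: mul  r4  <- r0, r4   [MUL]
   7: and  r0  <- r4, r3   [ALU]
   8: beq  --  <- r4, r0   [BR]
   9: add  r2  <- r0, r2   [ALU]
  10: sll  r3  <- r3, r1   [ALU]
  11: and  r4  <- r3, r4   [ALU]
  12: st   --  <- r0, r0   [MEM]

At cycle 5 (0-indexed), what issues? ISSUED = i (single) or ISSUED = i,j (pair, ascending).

ISSUED = 5

  cy0 -> i0 (and.ALU) RAW r3
  cy1 -> i1 (xor.ALU) RAW r0
  cy2 -> i2 (mul.MUL) no-port MUL/MUL
  cy3 -> i3 (mulh.MUL) RAW+WAW r3
  cy4 -> i4 (or.ALU) RAW r3
  cy5 -> i5 (st.MEM) no-port MEM/MUL
  cy6 -> i6 (mul.MUL) RAW r4
  cy7 -> i7 (and.ALU) RAW r0
  cy8 -> i8&i9 (beq.BR+add.ALU) pair
  cy9 -> i10 (sll.ALU) RAW r3
  cy10 -> i11&i12 (and.ALU+st.MEM) pair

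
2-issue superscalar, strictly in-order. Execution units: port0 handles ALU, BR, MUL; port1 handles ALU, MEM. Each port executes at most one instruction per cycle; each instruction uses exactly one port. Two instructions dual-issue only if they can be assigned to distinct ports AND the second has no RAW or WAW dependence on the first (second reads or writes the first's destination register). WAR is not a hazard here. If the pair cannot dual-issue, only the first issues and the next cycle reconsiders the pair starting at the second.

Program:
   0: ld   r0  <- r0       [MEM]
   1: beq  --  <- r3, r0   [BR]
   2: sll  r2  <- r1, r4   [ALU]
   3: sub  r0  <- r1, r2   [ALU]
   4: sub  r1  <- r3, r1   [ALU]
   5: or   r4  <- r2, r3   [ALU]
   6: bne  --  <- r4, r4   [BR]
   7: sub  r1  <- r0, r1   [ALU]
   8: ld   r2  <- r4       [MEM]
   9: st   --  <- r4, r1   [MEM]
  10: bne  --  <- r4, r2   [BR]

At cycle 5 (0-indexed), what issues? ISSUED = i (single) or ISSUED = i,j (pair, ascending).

0. ld @i0  | RAW r0
1. beq+sll @i1&i2  | 2-wide
2. sub+sub @i3&i4  | 2-wide
3. or @i5  | RAW r4
4. bne+sub @i6&i7  | 2-wide
5. ld @i8  | no-port MEM/MEM
6. st+bne @i9&i10  | 2-wide

ISSUED = 8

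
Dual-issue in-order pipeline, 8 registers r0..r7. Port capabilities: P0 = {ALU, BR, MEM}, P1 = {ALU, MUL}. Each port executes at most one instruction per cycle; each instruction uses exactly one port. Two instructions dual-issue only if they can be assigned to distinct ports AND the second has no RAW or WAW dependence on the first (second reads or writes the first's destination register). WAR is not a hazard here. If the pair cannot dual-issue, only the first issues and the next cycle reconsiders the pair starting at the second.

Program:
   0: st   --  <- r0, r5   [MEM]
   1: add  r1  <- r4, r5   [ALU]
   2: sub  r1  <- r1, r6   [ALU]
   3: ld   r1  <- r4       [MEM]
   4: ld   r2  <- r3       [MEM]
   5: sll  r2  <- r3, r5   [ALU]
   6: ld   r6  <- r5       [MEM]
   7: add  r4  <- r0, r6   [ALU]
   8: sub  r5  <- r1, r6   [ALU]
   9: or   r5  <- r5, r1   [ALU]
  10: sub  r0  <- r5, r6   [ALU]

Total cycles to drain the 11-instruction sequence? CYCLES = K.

0. st.MEM;add.ALU @i0&i1  | dual
1. sub.ALU @i2  | WAW r1
2. ld.MEM @i3  | no-port MEM/MEM
3. ld.MEM @i4  | WAW r2
4. sll.ALU;ld.MEM @i5&i6  | dual
5. add.ALU;sub.ALU @i7&i8  | dual
6. or.ALU @i9  | RAW r5
7. sub.ALU @i10  | tail

CYCLES = 8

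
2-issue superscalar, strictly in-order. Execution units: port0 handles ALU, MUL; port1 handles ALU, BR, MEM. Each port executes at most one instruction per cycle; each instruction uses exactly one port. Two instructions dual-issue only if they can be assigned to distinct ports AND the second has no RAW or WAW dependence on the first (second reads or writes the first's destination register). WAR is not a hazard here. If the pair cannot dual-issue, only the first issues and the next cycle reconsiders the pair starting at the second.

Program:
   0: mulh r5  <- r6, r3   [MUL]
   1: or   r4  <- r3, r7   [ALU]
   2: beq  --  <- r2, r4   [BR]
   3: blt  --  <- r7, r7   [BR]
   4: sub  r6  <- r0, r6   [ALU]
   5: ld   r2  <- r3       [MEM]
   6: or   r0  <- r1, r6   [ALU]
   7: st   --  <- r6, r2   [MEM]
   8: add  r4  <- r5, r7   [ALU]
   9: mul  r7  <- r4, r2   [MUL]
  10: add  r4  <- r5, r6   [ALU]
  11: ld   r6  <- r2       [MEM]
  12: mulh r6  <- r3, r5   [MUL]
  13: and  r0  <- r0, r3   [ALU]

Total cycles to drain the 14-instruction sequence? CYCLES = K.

CYCLES = 8

t=0 i0+i1:mulh or ; pair
t=1 i2:beq ; no-port BR/BR
t=2 i3+i4:blt sub ; pair
t=3 i5+i6:ld or ; pair
t=4 i7+i8:st add ; pair
t=5 i9+i10:mul add ; pair
t=6 i11:ld ; WAW r6
t=7 i12+i13:mulh and ; pair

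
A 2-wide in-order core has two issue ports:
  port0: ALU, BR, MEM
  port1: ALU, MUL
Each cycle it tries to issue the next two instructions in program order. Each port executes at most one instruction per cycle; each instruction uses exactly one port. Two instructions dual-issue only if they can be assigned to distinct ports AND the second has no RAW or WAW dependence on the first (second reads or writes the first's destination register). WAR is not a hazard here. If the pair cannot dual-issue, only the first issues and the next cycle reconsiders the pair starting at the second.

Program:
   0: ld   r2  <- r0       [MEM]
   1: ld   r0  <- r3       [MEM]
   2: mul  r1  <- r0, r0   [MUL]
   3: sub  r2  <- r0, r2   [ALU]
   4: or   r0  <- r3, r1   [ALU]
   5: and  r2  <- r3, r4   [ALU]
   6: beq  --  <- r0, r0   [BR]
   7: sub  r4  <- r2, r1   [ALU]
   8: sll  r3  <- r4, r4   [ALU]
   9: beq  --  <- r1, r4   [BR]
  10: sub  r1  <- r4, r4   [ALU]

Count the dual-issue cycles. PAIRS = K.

#0 head=0: ld.MEM i0 no-port MEM/MEM
#1 head=1: ld.MEM i1 RAW r0
#2 head=2: mul.MUL+sub.ALU i2&i3 2-wide
#3 head=4: or.ALU+and.ALU i4&i5 2-wide
#4 head=6: beq.BR+sub.ALU i6&i7 2-wide
#5 head=8: sll.ALU+beq.BR i8&i9 2-wide
#6 head=10: sub.ALU i10 tail

PAIRS = 4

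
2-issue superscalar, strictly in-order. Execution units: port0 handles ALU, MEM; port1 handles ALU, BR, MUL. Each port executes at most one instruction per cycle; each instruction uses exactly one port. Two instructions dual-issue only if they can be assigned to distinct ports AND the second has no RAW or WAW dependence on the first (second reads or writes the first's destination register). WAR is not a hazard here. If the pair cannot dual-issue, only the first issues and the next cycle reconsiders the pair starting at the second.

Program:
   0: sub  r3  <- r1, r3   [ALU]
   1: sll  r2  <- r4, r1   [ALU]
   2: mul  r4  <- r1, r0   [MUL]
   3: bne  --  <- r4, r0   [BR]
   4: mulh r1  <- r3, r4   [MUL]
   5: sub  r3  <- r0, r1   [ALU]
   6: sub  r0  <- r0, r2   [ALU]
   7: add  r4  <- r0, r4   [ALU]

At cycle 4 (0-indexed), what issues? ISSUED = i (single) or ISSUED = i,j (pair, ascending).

  cy0 -> i0&i1 (sub.ALU;sll.ALU) dual
  cy1 -> i2 (mul.MUL) no-port MUL/BR
  cy2 -> i3 (bne.BR) no-port BR/MUL
  cy3 -> i4 (mulh.MUL) RAW r1
  cy4 -> i5&i6 (sub.ALU;sub.ALU) dual
  cy5 -> i7 (add.ALU) tail

ISSUED = 5,6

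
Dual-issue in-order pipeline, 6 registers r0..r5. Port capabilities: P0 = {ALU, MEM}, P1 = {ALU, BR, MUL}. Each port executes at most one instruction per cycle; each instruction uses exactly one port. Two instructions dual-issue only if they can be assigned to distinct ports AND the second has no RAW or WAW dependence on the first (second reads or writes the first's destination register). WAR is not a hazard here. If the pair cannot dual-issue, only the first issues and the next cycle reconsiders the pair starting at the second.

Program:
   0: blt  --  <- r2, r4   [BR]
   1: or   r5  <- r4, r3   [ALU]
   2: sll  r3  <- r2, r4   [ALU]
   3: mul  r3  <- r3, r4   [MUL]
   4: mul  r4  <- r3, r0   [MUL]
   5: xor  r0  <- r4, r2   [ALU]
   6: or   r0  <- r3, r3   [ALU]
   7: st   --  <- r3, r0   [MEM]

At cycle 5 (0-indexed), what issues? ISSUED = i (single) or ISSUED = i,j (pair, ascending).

  cy0 -> i0&i1 (blt or) pair
  cy1 -> i2 (sll) RAW+WAW r3
  cy2 -> i3 (mul) no-port MUL/MUL
  cy3 -> i4 (mul) RAW r4
  cy4 -> i5 (xor) WAW r0
  cy5 -> i6 (or) RAW r0
  cy6 -> i7 (st) tail

ISSUED = 6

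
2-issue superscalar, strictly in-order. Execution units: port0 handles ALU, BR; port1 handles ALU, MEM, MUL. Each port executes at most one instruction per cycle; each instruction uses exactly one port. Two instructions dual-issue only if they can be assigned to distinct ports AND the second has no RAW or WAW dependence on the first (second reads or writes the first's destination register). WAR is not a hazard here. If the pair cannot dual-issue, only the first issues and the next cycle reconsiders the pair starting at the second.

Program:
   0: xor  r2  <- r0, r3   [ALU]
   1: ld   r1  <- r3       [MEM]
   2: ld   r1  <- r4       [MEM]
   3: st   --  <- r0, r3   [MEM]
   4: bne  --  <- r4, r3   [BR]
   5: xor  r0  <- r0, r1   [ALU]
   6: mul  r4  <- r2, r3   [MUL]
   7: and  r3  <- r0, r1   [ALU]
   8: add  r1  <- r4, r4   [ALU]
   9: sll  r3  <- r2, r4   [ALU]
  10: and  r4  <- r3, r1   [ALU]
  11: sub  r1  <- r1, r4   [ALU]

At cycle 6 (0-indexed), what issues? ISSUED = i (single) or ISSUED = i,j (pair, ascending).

ISSUED = 10

  cy0 -> i0+i1 (xor ld) 2-wide
  cy1 -> i2 (ld) no-port MEM/MEM
  cy2 -> i3+i4 (st bne) 2-wide
  cy3 -> i5+i6 (xor mul) 2-wide
  cy4 -> i7+i8 (and add) 2-wide
  cy5 -> i9 (sll) RAW r3
  cy6 -> i10 (and) RAW r4
  cy7 -> i11 (sub) tail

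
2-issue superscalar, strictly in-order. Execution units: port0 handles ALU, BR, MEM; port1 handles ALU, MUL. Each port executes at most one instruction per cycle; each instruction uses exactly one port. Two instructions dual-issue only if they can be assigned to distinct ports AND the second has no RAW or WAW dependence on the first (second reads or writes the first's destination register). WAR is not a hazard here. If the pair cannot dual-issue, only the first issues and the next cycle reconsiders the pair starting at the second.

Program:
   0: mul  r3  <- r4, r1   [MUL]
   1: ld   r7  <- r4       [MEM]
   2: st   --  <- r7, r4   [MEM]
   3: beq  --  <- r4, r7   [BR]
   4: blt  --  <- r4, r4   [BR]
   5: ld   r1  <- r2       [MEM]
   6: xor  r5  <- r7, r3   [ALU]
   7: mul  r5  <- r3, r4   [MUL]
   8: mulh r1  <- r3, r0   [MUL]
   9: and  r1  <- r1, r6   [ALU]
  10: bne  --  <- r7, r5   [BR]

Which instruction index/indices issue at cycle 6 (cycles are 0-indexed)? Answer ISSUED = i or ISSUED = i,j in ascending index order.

t=0 i0+i1:mul.MUL ld.MEM ; dual
t=1 i2:st.MEM ; no-port MEM/BR
t=2 i3:beq.BR ; no-port BR/BR
t=3 i4:blt.BR ; no-port BR/MEM
t=4 i5+i6:ld.MEM xor.ALU ; dual
t=5 i7:mul.MUL ; no-port MUL/MUL
t=6 i8:mulh.MUL ; RAW+WAW r1
t=7 i9+i10:and.ALU bne.BR ; dual

ISSUED = 8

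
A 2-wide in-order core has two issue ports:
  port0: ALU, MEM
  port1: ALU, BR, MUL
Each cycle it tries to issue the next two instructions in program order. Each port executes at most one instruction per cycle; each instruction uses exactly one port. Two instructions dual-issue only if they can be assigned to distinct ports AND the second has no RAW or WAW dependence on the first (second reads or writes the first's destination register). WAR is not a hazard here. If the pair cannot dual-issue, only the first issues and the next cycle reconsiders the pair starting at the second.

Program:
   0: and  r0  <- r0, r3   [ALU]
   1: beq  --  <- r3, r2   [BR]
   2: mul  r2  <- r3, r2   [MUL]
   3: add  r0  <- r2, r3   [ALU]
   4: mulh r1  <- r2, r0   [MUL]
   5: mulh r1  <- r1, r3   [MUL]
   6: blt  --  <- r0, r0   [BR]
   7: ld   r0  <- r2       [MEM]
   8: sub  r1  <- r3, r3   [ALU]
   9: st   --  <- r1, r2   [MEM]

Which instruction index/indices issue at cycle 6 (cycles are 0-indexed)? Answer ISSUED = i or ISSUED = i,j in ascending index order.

t=0 i0,i1:and.ALU;beq.BR ; dual
t=1 i2:mul.MUL ; RAW r2
t=2 i3:add.ALU ; RAW r0
t=3 i4:mulh.MUL ; no-port MUL/MUL
t=4 i5:mulh.MUL ; no-port MUL/BR
t=5 i6,i7:blt.BR;ld.MEM ; dual
t=6 i8:sub.ALU ; RAW r1
t=7 i9:st.MEM ; tail

ISSUED = 8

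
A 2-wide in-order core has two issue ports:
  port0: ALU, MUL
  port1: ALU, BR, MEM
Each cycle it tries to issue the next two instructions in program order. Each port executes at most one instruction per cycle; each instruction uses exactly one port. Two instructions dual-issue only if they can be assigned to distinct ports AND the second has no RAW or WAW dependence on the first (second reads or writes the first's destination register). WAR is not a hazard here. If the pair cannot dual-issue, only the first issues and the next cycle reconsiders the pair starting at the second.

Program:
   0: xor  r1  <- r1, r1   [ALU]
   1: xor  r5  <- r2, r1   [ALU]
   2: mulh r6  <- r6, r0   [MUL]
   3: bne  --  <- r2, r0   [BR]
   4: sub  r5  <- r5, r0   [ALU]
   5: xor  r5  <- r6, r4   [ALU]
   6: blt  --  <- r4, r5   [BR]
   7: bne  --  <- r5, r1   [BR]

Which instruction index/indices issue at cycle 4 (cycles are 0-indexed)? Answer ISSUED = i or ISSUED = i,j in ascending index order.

c0: i0 xor.ALU  RAW r1
c1: i1+i2 xor.ALU mulh.MUL  dual
c2: i3+i4 bne.BR sub.ALU  dual
c3: i5 xor.ALU  RAW r5
c4: i6 blt.BR  no-port BR/BR
c5: i7 bne.BR  tail

ISSUED = 6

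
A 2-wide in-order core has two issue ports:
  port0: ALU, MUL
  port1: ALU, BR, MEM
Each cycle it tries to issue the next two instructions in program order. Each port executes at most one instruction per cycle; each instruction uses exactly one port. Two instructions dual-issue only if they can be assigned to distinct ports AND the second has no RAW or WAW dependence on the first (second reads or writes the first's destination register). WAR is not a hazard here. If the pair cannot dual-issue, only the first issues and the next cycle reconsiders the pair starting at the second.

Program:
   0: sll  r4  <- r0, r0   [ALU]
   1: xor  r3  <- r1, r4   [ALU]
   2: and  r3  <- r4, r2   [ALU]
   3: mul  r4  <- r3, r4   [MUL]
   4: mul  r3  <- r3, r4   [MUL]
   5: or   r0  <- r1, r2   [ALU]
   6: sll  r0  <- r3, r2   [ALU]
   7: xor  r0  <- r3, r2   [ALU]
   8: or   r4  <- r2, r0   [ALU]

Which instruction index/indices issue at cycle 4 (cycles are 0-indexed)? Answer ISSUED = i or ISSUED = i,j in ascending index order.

ISSUED = 4,5

0. sll @i0  | RAW r4
1. xor @i1  | WAW r3
2. and @i2  | RAW r3
3. mul @i3  | no-port MUL/MUL
4. mul or @i4+i5  | dual
5. sll @i6  | WAW r0
6. xor @i7  | RAW r0
7. or @i8  | tail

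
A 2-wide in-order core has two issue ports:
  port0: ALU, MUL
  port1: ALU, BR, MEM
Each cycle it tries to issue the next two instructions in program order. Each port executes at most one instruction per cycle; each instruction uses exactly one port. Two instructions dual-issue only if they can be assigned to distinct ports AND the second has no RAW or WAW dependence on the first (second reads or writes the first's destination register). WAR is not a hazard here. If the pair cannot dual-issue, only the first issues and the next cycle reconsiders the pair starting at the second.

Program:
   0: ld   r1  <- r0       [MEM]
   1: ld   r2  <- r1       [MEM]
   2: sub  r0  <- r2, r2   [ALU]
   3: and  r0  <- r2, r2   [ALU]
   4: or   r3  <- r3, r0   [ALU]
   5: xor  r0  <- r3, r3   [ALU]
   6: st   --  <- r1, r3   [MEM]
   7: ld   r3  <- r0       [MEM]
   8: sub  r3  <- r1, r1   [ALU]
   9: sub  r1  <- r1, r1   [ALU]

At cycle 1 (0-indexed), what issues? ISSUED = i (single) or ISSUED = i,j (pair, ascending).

c0: i0 ld.MEM  no-port MEM/MEM
c1: i1 ld.MEM  RAW r2
c2: i2 sub.ALU  WAW r0
c3: i3 and.ALU  RAW r0
c4: i4 or.ALU  RAW r3
c5: i5+i6 xor.ALU/st.MEM  pair
c6: i7 ld.MEM  WAW r3
c7: i8+i9 sub.ALU/sub.ALU  pair

ISSUED = 1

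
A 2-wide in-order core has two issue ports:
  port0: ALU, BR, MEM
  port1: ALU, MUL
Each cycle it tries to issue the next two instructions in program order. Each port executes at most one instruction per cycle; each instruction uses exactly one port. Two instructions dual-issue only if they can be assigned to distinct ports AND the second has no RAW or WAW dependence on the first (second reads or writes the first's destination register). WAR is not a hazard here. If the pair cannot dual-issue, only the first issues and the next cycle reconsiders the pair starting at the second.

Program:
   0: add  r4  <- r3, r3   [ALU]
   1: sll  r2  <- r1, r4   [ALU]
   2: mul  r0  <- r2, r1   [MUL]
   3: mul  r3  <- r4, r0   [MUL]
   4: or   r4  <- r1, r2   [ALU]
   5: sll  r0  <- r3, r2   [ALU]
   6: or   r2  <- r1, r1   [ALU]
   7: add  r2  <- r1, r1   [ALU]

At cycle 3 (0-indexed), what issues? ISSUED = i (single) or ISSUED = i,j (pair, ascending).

ISSUED = 3,4

t=0 i0:add ; RAW r4
t=1 i1:sll ; RAW r2
t=2 i2:mul ; no-port MUL/MUL
t=3 i3/i4:mul;or ; 2-wide
t=4 i5/i6:sll;or ; 2-wide
t=5 i7:add ; tail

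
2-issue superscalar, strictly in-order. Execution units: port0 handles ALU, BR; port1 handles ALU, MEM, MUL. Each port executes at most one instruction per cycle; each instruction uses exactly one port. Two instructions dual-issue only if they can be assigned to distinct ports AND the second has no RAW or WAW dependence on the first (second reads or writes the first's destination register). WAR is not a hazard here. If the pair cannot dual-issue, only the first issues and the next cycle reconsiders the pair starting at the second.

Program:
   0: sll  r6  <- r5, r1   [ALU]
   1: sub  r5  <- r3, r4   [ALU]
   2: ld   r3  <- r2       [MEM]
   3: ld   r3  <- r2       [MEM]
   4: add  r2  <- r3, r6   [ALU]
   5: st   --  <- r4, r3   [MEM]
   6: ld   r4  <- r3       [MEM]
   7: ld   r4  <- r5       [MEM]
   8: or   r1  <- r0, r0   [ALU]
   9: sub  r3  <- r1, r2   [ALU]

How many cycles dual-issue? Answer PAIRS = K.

c0: i0/i1 sll/sub  dual
c1: i2 ld  no-port MEM/MEM
c2: i3 ld  RAW r3
c3: i4/i5 add/st  dual
c4: i6 ld  no-port MEM/MEM
c5: i7/i8 ld/or  dual
c6: i9 sub  tail

PAIRS = 3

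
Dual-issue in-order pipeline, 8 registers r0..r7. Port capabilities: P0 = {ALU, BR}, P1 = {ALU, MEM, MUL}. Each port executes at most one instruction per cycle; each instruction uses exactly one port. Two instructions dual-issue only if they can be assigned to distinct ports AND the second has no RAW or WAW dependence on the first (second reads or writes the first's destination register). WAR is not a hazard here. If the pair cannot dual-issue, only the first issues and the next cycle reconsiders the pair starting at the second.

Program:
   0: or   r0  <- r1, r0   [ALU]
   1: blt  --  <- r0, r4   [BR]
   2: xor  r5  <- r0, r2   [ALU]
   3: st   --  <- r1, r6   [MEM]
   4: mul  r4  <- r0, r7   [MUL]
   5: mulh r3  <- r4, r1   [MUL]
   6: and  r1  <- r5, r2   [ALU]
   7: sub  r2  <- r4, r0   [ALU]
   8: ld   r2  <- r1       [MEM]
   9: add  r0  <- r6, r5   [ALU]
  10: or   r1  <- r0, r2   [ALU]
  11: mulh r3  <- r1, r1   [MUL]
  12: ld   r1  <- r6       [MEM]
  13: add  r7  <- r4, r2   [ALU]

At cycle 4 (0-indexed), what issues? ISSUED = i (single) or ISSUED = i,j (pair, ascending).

ISSUED = 5,6

c0: i0 or  RAW r0
c1: i1+i2 blt xor  dual
c2: i3 st  no-port MEM/MUL
c3: i4 mul  no-port MUL/MUL
c4: i5+i6 mulh and  dual
c5: i7 sub  WAW r2
c6: i8+i9 ld add  dual
c7: i10 or  RAW r1
c8: i11 mulh  no-port MUL/MEM
c9: i12+i13 ld add  dual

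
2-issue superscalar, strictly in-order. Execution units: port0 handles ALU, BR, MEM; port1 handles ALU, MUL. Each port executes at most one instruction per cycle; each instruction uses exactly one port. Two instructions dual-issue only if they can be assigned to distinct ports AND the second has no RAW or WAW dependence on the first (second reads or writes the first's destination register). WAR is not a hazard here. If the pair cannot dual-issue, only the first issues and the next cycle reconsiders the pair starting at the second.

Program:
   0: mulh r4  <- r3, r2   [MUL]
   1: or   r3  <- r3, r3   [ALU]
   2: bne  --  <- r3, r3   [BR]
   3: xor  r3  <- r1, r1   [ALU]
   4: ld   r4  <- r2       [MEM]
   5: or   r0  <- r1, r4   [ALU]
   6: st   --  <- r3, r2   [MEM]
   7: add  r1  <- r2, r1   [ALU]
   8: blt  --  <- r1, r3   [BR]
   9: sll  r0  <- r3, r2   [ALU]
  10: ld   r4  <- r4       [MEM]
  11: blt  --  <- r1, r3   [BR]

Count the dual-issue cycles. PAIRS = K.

PAIRS = 4

#0 head=0: mulh.MUL+or.ALU i0,i1 dual
#1 head=2: bne.BR+xor.ALU i2,i3 dual
#2 head=4: ld.MEM i4 RAW r4
#3 head=5: or.ALU+st.MEM i5,i6 dual
#4 head=7: add.ALU i7 RAW r1
#5 head=8: blt.BR+sll.ALU i8,i9 dual
#6 head=10: ld.MEM i10 no-port MEM/BR
#7 head=11: blt.BR i11 tail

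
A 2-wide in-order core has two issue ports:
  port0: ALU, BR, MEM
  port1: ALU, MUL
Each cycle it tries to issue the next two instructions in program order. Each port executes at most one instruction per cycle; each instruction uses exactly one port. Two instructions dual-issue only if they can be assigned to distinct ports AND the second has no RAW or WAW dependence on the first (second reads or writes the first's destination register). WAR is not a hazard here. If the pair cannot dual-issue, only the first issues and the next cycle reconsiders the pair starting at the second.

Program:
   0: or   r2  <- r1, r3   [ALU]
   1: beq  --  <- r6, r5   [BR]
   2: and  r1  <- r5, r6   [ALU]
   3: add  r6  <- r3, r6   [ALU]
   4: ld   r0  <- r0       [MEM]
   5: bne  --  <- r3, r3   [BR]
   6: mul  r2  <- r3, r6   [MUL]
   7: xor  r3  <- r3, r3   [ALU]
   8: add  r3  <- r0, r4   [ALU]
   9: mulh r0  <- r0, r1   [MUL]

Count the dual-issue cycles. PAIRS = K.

#0 head=0: or+beq i0,i1 dual
#1 head=2: and+add i2,i3 dual
#2 head=4: ld i4 no-port MEM/BR
#3 head=5: bne+mul i5,i6 dual
#4 head=7: xor i7 WAW r3
#5 head=8: add+mulh i8,i9 dual

PAIRS = 4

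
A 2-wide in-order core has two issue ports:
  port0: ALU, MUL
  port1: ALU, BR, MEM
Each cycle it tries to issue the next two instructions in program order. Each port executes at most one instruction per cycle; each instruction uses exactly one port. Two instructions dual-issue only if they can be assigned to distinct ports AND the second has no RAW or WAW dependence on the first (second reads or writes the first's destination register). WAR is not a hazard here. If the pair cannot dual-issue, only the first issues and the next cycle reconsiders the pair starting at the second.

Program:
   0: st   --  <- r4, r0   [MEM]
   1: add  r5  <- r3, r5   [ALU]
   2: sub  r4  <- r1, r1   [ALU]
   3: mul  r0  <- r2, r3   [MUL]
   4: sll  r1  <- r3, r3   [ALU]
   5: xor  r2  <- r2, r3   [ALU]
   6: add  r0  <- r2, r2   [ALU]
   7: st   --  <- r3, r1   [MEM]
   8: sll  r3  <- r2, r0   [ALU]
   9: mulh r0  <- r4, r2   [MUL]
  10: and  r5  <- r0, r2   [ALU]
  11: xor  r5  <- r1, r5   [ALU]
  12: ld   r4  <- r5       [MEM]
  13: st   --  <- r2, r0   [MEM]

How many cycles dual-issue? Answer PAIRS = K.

PAIRS = 5

#0 head=0: st.MEM+add.ALU i0,i1 pair
#1 head=2: sub.ALU+mul.MUL i2,i3 pair
#2 head=4: sll.ALU+xor.ALU i4,i5 pair
#3 head=6: add.ALU+st.MEM i6,i7 pair
#4 head=8: sll.ALU+mulh.MUL i8,i9 pair
#5 head=10: and.ALU i10 RAW+WAW r5
#6 head=11: xor.ALU i11 RAW r5
#7 head=12: ld.MEM i12 no-port MEM/MEM
#8 head=13: st.MEM i13 tail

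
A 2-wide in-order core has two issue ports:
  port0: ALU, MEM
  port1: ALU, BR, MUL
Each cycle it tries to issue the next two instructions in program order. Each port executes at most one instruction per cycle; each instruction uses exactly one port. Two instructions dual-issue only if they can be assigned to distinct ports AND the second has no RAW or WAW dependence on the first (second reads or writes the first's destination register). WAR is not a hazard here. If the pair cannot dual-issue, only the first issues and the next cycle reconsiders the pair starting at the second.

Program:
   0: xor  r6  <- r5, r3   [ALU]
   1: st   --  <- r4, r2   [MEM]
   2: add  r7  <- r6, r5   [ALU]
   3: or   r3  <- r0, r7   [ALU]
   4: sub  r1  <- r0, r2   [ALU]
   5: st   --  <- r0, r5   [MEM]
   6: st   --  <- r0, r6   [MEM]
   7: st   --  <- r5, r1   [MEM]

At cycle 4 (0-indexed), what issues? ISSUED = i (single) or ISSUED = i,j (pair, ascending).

#0 head=0: xor.ALU+st.MEM i0,i1 dual
#1 head=2: add.ALU i2 RAW r7
#2 head=3: or.ALU+sub.ALU i3,i4 dual
#3 head=5: st.MEM i5 no-port MEM/MEM
#4 head=6: st.MEM i6 no-port MEM/MEM
#5 head=7: st.MEM i7 tail

ISSUED = 6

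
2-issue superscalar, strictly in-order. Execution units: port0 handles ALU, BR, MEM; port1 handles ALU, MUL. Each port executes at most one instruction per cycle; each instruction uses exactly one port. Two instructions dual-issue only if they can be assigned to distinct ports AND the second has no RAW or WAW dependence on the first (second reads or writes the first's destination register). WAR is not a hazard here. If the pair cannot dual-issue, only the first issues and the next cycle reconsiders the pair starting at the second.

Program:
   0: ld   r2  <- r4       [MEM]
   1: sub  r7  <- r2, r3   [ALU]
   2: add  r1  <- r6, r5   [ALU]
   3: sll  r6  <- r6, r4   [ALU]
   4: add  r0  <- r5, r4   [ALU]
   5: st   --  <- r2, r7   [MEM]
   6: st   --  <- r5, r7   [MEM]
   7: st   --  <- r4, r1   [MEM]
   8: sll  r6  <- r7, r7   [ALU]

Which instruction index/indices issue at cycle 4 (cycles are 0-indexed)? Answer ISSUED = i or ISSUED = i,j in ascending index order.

t=0 i0:ld.MEM ; RAW r2
t=1 i1&i2:sub.ALU add.ALU ; dual
t=2 i3&i4:sll.ALU add.ALU ; dual
t=3 i5:st.MEM ; no-port MEM/MEM
t=4 i6:st.MEM ; no-port MEM/MEM
t=5 i7&i8:st.MEM sll.ALU ; dual

ISSUED = 6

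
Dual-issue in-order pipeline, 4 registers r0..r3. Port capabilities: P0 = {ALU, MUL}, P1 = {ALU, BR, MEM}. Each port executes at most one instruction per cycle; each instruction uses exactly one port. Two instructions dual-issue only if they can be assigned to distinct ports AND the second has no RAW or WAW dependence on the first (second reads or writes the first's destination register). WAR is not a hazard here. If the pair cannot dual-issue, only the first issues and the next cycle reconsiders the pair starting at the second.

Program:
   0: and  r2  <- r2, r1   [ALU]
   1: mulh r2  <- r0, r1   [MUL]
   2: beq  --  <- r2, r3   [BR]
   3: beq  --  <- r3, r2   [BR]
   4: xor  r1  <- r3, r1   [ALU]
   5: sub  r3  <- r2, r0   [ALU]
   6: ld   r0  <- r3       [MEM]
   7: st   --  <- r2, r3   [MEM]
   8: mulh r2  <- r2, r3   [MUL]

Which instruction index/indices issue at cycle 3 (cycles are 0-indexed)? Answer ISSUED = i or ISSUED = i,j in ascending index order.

ISSUED = 3,4

[0] i0  and  -- WAW r2
[1] i1  mulh  -- RAW r2
[2] i2  beq  -- no-port BR/BR
[3] i3/i4  beq+xor  -- 2-wide
[4] i5  sub  -- RAW r3
[5] i6  ld  -- no-port MEM/MEM
[6] i7/i8  st+mulh  -- 2-wide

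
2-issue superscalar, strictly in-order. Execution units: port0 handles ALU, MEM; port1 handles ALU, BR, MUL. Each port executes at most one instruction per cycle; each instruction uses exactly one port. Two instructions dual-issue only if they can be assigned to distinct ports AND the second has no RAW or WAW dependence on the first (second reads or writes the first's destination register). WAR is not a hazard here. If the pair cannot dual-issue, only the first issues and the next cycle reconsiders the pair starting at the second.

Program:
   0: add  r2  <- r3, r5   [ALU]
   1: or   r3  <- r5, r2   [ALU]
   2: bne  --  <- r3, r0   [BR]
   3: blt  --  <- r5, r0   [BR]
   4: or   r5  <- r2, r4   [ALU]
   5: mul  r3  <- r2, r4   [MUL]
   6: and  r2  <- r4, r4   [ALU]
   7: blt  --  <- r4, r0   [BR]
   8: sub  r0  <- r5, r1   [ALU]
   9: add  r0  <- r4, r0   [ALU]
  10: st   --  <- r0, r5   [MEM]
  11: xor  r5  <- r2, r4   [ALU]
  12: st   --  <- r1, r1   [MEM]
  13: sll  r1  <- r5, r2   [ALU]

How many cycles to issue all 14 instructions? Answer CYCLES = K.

CYCLES = 9

[0] i0  add  -- RAW r2
[1] i1  or  -- RAW r3
[2] i2  bne  -- no-port BR/BR
[3] i3,i4  blt;or  -- 2-wide
[4] i5,i6  mul;and  -- 2-wide
[5] i7,i8  blt;sub  -- 2-wide
[6] i9  add  -- RAW r0
[7] i10,i11  st;xor  -- 2-wide
[8] i12,i13  st;sll  -- 2-wide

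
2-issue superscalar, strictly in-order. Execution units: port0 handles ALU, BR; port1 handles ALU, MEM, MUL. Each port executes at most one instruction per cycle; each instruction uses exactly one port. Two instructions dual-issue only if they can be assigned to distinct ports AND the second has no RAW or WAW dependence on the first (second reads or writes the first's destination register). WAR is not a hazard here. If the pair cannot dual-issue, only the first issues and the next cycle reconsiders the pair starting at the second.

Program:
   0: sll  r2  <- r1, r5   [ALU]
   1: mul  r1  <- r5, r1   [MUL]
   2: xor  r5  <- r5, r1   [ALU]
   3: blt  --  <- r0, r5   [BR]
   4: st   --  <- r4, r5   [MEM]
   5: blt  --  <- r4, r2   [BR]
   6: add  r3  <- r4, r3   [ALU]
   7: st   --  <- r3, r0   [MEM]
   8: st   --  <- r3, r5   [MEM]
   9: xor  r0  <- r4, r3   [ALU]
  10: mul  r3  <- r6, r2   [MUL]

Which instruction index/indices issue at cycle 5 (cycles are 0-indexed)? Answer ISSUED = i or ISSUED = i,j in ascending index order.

ISSUED = 8,9

#0 head=0: sll.ALU+mul.MUL i0,i1 dual
#1 head=2: xor.ALU i2 RAW r5
#2 head=3: blt.BR+st.MEM i3,i4 dual
#3 head=5: blt.BR+add.ALU i5,i6 dual
#4 head=7: st.MEM i7 no-port MEM/MEM
#5 head=8: st.MEM+xor.ALU i8,i9 dual
#6 head=10: mul.MUL i10 tail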